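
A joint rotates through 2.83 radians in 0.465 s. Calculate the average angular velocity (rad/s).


omega = delta_theta / delta_t
omega = 2.83 / 0.465
omega = 6.0860


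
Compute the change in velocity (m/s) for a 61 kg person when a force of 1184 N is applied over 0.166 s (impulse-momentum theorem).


J = F * dt = 1184 * 0.166 = 196.5440 N*s
delta_v = J / m
delta_v = 196.5440 / 61
delta_v = 3.2220


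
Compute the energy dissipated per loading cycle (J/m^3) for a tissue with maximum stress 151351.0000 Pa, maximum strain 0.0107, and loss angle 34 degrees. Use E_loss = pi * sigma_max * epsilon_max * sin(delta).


E_loss = pi * sigma_max * epsilon_max * sin(delta)
delta = 34 deg = 0.5934 rad
sin(delta) = 0.5592
E_loss = pi * 151351.0000 * 0.0107 * 0.5592
E_loss = 2844.9890


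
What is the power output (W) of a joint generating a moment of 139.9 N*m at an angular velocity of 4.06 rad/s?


P = M * omega
P = 139.9 * 4.06
P = 567.9940


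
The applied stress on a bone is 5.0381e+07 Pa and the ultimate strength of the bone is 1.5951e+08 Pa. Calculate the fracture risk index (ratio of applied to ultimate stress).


FRI = applied / ultimate
FRI = 5.0381e+07 / 1.5951e+08
FRI = 0.3158


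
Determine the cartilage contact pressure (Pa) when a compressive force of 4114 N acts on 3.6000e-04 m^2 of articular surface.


P = F / A
P = 4114 / 3.6000e-04
P = 1.1428e+07


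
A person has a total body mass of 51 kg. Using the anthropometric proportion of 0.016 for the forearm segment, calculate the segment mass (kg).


m_segment = body_mass * fraction
m_segment = 51 * 0.016
m_segment = 0.8160


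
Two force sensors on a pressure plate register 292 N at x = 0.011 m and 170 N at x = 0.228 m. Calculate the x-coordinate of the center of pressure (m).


COP_x = (F1*x1 + F2*x2) / (F1 + F2)
COP_x = (292*0.011 + 170*0.228) / (292 + 170)
Numerator = 41.9720
Denominator = 462
COP_x = 0.0908


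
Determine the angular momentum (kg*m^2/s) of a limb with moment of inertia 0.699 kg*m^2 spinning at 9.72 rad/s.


L = I * omega
L = 0.699 * 9.72
L = 6.7943


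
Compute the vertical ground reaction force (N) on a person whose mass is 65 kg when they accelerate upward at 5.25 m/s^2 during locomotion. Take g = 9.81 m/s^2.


GRF = m * (g + a)
GRF = 65 * (9.81 + 5.25)
GRF = 65 * 15.0600
GRF = 978.9000


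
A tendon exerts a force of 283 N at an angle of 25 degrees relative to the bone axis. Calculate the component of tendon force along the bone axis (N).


F_eff = F_tendon * cos(theta)
theta = 25 deg = 0.4363 rad
cos(theta) = 0.9063
F_eff = 283 * 0.9063
F_eff = 256.4851


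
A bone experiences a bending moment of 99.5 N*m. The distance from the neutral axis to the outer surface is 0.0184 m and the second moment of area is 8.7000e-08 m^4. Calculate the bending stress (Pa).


sigma = M * c / I
sigma = 99.5 * 0.0184 / 8.7000e-08
M * c = 1.8308
sigma = 2.1044e+07


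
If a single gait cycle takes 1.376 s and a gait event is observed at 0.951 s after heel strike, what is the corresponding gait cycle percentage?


pct = (event_time / cycle_time) * 100
pct = (0.951 / 1.376) * 100
ratio = 0.6911
pct = 69.1134


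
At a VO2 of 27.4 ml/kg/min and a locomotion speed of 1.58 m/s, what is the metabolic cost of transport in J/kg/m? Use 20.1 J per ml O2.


Power per kg = VO2 * 20.1 / 60
Power per kg = 27.4 * 20.1 / 60 = 9.1790 W/kg
Cost = power_per_kg / speed
Cost = 9.1790 / 1.58
Cost = 5.8095


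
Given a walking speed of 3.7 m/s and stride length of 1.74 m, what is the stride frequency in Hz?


f = v / stride_length
f = 3.7 / 1.74
f = 2.1264


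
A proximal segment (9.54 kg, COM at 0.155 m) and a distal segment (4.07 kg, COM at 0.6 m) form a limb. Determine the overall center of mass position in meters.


COM = (m1*x1 + m2*x2) / (m1 + m2)
COM = (9.54*0.155 + 4.07*0.6) / (9.54 + 4.07)
Numerator = 3.9207
Denominator = 13.6100
COM = 0.2881


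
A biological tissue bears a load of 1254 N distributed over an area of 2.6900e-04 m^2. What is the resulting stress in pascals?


stress = F / A
stress = 1254 / 2.6900e-04
stress = 4.6617e+06


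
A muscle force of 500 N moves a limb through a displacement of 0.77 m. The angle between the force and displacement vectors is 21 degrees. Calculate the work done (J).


W = F * d * cos(theta)
theta = 21 deg = 0.3665 rad
cos(theta) = 0.9336
W = 500 * 0.77 * 0.9336
W = 359.4285


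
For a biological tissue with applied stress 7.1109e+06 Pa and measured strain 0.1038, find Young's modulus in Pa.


E = stress / strain
E = 7.1109e+06 / 0.1038
E = 6.8506e+07


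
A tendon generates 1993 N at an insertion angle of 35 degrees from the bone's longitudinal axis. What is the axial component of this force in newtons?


F_eff = F_tendon * cos(theta)
theta = 35 deg = 0.6109 rad
cos(theta) = 0.8192
F_eff = 1993 * 0.8192
F_eff = 1632.5700


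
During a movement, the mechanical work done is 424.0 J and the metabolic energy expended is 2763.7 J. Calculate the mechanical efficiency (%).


eta = (W_mech / E_meta) * 100
eta = (424.0 / 2763.7) * 100
ratio = 0.1534
eta = 15.3418


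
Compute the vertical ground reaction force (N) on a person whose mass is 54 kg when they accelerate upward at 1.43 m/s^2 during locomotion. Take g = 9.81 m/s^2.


GRF = m * (g + a)
GRF = 54 * (9.81 + 1.43)
GRF = 54 * 11.2400
GRF = 606.9600


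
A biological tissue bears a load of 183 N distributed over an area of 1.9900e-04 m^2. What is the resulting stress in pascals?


stress = F / A
stress = 183 / 1.9900e-04
stress = 919597.9899


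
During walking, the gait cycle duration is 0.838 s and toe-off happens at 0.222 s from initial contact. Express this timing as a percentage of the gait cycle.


pct = (event_time / cycle_time) * 100
pct = (0.222 / 0.838) * 100
ratio = 0.2649
pct = 26.4916


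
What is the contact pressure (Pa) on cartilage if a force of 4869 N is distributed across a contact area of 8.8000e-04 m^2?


P = F / A
P = 4869 / 8.8000e-04
P = 5.5330e+06


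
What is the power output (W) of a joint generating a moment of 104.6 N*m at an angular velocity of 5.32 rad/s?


P = M * omega
P = 104.6 * 5.32
P = 556.4720


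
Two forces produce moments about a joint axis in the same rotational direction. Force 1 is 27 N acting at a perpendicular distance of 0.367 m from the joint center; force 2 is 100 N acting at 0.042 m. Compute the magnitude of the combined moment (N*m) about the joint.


M = F1 * d1 + F2 * d2
M = 27 * 0.367 + 100 * 0.042
M = 9.9090 + 4.2000
M = 14.1090


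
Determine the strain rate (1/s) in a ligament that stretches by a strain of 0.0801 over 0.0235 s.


strain_rate = delta_strain / delta_t
strain_rate = 0.0801 / 0.0235
strain_rate = 3.4085


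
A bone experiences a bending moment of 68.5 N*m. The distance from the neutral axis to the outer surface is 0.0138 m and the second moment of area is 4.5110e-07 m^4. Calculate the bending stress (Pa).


sigma = M * c / I
sigma = 68.5 * 0.0138 / 4.5110e-07
M * c = 0.9453
sigma = 2.0955e+06


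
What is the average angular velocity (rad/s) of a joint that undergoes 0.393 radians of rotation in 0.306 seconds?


omega = delta_theta / delta_t
omega = 0.393 / 0.306
omega = 1.2843


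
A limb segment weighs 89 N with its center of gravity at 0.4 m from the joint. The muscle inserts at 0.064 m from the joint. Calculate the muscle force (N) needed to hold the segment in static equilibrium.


F_muscle = W * d_load / d_muscle
F_muscle = 89 * 0.4 / 0.064
Numerator = 35.6000
F_muscle = 556.2500


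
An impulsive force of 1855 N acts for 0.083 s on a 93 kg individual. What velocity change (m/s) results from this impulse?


J = F * dt = 1855 * 0.083 = 153.9650 N*s
delta_v = J / m
delta_v = 153.9650 / 93
delta_v = 1.6555


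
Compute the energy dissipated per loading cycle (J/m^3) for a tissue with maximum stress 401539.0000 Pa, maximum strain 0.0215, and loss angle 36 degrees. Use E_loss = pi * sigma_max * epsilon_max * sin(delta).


E_loss = pi * sigma_max * epsilon_max * sin(delta)
delta = 36 deg = 0.6283 rad
sin(delta) = 0.5878
E_loss = pi * 401539.0000 * 0.0215 * 0.5878
E_loss = 15941.7044


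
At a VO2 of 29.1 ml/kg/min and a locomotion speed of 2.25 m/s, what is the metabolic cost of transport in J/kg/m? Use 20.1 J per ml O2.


Power per kg = VO2 * 20.1 / 60
Power per kg = 29.1 * 20.1 / 60 = 9.7485 W/kg
Cost = power_per_kg / speed
Cost = 9.7485 / 2.25
Cost = 4.3327


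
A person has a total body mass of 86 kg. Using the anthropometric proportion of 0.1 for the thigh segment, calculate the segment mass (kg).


m_segment = body_mass * fraction
m_segment = 86 * 0.1
m_segment = 8.6000


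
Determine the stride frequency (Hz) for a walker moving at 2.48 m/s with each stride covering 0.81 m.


f = v / stride_length
f = 2.48 / 0.81
f = 3.0617


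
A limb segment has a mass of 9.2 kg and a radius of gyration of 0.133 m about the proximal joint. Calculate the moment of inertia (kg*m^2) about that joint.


I = m * k^2
I = 9.2 * 0.133^2
k^2 = 0.0177
I = 0.1627


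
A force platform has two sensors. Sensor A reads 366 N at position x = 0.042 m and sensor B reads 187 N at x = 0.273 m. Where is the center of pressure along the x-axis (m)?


COP_x = (F1*x1 + F2*x2) / (F1 + F2)
COP_x = (366*0.042 + 187*0.273) / (366 + 187)
Numerator = 66.4230
Denominator = 553
COP_x = 0.1201


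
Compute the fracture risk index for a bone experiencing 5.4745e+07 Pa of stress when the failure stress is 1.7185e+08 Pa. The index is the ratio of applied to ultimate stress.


FRI = applied / ultimate
FRI = 5.4745e+07 / 1.7185e+08
FRI = 0.3186


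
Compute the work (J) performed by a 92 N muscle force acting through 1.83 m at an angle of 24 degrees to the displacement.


W = F * d * cos(theta)
theta = 24 deg = 0.4189 rad
cos(theta) = 0.9135
W = 92 * 1.83 * 0.9135
W = 153.8045


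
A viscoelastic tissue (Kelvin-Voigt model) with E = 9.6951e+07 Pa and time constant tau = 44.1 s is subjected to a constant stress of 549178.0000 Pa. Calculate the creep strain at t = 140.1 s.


epsilon(t) = (sigma/E) * (1 - exp(-t/tau))
sigma/E = 549178.0000 / 9.6951e+07 = 0.0057
exp(-t/tau) = exp(-140.1 / 44.1) = 0.0417
epsilon = 0.0057 * (1 - 0.0417)
epsilon = 0.0054


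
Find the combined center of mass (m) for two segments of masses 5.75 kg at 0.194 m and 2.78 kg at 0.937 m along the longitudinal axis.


COM = (m1*x1 + m2*x2) / (m1 + m2)
COM = (5.75*0.194 + 2.78*0.937) / (5.75 + 2.78)
Numerator = 3.7204
Denominator = 8.5300
COM = 0.4362


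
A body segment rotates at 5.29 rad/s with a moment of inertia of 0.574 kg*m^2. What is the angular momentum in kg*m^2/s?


L = I * omega
L = 0.574 * 5.29
L = 3.0365


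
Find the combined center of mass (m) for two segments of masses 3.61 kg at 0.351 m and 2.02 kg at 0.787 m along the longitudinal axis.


COM = (m1*x1 + m2*x2) / (m1 + m2)
COM = (3.61*0.351 + 2.02*0.787) / (3.61 + 2.02)
Numerator = 2.8569
Denominator = 5.6300
COM = 0.5074


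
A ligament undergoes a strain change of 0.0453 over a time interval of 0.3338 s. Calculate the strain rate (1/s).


strain_rate = delta_strain / delta_t
strain_rate = 0.0453 / 0.3338
strain_rate = 0.1357


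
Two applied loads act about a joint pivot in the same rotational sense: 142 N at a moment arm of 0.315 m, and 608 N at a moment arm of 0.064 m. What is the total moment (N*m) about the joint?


M = F1 * d1 + F2 * d2
M = 142 * 0.315 + 608 * 0.064
M = 44.7300 + 38.9120
M = 83.6420


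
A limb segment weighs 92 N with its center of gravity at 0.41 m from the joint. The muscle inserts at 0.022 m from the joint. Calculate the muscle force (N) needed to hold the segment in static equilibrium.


F_muscle = W * d_load / d_muscle
F_muscle = 92 * 0.41 / 0.022
Numerator = 37.7200
F_muscle = 1714.5455


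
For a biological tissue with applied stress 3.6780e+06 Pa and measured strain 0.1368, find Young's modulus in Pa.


E = stress / strain
E = 3.6780e+06 / 0.1368
E = 2.6886e+07


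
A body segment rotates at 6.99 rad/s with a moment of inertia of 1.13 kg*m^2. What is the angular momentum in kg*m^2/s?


L = I * omega
L = 1.13 * 6.99
L = 7.8987


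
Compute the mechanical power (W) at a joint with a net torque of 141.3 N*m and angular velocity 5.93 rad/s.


P = M * omega
P = 141.3 * 5.93
P = 837.9090


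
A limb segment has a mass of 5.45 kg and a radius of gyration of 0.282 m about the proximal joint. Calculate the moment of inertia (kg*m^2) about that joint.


I = m * k^2
I = 5.45 * 0.282^2
k^2 = 0.0795
I = 0.4334


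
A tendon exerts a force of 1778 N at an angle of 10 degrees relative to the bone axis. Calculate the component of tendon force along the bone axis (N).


F_eff = F_tendon * cos(theta)
theta = 10 deg = 0.1745 rad
cos(theta) = 0.9848
F_eff = 1778 * 0.9848
F_eff = 1750.9882


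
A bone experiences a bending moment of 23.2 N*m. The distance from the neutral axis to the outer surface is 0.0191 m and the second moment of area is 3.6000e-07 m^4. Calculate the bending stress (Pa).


sigma = M * c / I
sigma = 23.2 * 0.0191 / 3.6000e-07
M * c = 0.4431
sigma = 1.2309e+06


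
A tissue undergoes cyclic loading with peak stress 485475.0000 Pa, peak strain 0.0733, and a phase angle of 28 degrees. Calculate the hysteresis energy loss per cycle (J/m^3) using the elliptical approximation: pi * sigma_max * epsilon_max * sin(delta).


E_loss = pi * sigma_max * epsilon_max * sin(delta)
delta = 28 deg = 0.4887 rad
sin(delta) = 0.4695
E_loss = pi * 485475.0000 * 0.0733 * 0.4695
E_loss = 52484.3724


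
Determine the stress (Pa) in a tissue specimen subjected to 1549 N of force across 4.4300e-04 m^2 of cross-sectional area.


stress = F / A
stress = 1549 / 4.4300e-04
stress = 3.4966e+06


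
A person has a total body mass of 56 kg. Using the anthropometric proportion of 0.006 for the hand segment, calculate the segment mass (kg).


m_segment = body_mass * fraction
m_segment = 56 * 0.006
m_segment = 0.3360


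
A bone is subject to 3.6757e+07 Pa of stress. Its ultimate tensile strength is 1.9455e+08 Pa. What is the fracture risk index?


FRI = applied / ultimate
FRI = 3.6757e+07 / 1.9455e+08
FRI = 0.1889


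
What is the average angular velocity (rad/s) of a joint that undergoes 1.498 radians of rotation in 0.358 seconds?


omega = delta_theta / delta_t
omega = 1.498 / 0.358
omega = 4.1844


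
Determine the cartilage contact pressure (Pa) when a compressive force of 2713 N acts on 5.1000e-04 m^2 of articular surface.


P = F / A
P = 2713 / 5.1000e-04
P = 5.3196e+06


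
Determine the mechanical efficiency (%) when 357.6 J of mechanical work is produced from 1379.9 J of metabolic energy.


eta = (W_mech / E_meta) * 100
eta = (357.6 / 1379.9) * 100
ratio = 0.2591
eta = 25.9149


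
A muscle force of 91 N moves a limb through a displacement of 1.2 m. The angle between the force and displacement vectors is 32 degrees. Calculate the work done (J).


W = F * d * cos(theta)
theta = 32 deg = 0.5585 rad
cos(theta) = 0.8480
W = 91 * 1.2 * 0.8480
W = 92.6069


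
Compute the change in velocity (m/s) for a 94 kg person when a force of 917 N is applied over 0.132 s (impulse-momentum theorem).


J = F * dt = 917 * 0.132 = 121.0440 N*s
delta_v = J / m
delta_v = 121.0440 / 94
delta_v = 1.2877


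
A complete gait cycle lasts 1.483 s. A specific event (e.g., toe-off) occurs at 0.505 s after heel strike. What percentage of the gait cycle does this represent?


pct = (event_time / cycle_time) * 100
pct = (0.505 / 1.483) * 100
ratio = 0.3405
pct = 34.0526


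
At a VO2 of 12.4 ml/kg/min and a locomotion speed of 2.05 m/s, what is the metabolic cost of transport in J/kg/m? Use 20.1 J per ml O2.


Power per kg = VO2 * 20.1 / 60
Power per kg = 12.4 * 20.1 / 60 = 4.1540 W/kg
Cost = power_per_kg / speed
Cost = 4.1540 / 2.05
Cost = 2.0263


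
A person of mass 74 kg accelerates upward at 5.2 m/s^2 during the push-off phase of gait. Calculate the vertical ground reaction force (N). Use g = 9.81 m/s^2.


GRF = m * (g + a)
GRF = 74 * (9.81 + 5.2)
GRF = 74 * 15.0100
GRF = 1110.7400


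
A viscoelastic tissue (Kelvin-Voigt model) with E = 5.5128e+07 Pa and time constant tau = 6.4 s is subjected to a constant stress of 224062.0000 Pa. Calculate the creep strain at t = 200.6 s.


epsilon(t) = (sigma/E) * (1 - exp(-t/tau))
sigma/E = 224062.0000 / 5.5128e+07 = 0.0041
exp(-t/tau) = exp(-200.6 / 6.4) = 2.4411e-14
epsilon = 0.0041 * (1 - 2.4411e-14)
epsilon = 0.0041


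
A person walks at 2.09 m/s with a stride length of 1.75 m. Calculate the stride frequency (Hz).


f = v / stride_length
f = 2.09 / 1.75
f = 1.1943


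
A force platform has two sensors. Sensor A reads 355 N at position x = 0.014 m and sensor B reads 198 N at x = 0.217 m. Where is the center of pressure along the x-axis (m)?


COP_x = (F1*x1 + F2*x2) / (F1 + F2)
COP_x = (355*0.014 + 198*0.217) / (355 + 198)
Numerator = 47.9360
Denominator = 553
COP_x = 0.0867


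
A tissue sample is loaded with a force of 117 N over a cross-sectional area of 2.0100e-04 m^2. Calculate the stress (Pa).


stress = F / A
stress = 117 / 2.0100e-04
stress = 582089.5522


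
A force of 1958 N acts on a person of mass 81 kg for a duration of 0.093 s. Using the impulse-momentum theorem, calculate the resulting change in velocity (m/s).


J = F * dt = 1958 * 0.093 = 182.0940 N*s
delta_v = J / m
delta_v = 182.0940 / 81
delta_v = 2.2481


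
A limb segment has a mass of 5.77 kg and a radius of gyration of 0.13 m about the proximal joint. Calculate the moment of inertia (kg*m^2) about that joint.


I = m * k^2
I = 5.77 * 0.13^2
k^2 = 0.0169
I = 0.0975


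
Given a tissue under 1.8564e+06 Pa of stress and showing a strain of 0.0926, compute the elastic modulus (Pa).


E = stress / strain
E = 1.8564e+06 / 0.0926
E = 2.0048e+07


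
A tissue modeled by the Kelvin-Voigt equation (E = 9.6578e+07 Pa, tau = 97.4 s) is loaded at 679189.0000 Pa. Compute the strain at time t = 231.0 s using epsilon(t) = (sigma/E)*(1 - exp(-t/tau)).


epsilon(t) = (sigma/E) * (1 - exp(-t/tau))
sigma/E = 679189.0000 / 9.6578e+07 = 0.0070
exp(-t/tau) = exp(-231.0 / 97.4) = 0.0933
epsilon = 0.0070 * (1 - 0.0933)
epsilon = 0.0064


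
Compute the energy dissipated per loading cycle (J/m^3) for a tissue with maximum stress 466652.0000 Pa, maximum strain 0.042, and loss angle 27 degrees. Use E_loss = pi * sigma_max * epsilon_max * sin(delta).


E_loss = pi * sigma_max * epsilon_max * sin(delta)
delta = 27 deg = 0.4712 rad
sin(delta) = 0.4540
E_loss = pi * 466652.0000 * 0.042 * 0.4540
E_loss = 27953.6845


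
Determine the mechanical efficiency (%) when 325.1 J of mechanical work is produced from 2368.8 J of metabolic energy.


eta = (W_mech / E_meta) * 100
eta = (325.1 / 2368.8) * 100
ratio = 0.1372
eta = 13.7242


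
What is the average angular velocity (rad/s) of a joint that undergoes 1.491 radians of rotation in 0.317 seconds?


omega = delta_theta / delta_t
omega = 1.491 / 0.317
omega = 4.7035


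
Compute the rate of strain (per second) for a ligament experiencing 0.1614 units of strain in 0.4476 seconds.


strain_rate = delta_strain / delta_t
strain_rate = 0.1614 / 0.4476
strain_rate = 0.3606


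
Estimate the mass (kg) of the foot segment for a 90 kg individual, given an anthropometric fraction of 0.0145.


m_segment = body_mass * fraction
m_segment = 90 * 0.0145
m_segment = 1.3050


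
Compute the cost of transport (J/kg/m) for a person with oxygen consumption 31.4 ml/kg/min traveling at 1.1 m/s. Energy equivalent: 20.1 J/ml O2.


Power per kg = VO2 * 20.1 / 60
Power per kg = 31.4 * 20.1 / 60 = 10.5190 W/kg
Cost = power_per_kg / speed
Cost = 10.5190 / 1.1
Cost = 9.5627


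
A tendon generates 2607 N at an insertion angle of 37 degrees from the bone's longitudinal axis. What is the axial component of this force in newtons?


F_eff = F_tendon * cos(theta)
theta = 37 deg = 0.6458 rad
cos(theta) = 0.7986
F_eff = 2607 * 0.7986
F_eff = 2082.0428


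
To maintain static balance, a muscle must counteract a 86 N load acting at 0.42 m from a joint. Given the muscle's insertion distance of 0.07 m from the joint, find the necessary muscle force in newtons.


F_muscle = W * d_load / d_muscle
F_muscle = 86 * 0.42 / 0.07
Numerator = 36.1200
F_muscle = 516.0000


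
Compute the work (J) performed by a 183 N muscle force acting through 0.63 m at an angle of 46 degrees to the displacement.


W = F * d * cos(theta)
theta = 46 deg = 0.8029 rad
cos(theta) = 0.6947
W = 183 * 0.63 * 0.6947
W = 80.0872


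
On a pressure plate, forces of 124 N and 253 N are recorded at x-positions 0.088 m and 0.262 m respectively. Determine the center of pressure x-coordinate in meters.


COP_x = (F1*x1 + F2*x2) / (F1 + F2)
COP_x = (124*0.088 + 253*0.262) / (124 + 253)
Numerator = 77.1980
Denominator = 377
COP_x = 0.2048


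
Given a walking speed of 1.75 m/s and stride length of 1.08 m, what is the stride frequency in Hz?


f = v / stride_length
f = 1.75 / 1.08
f = 1.6204


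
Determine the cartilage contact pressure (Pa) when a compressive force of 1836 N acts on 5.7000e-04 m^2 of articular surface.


P = F / A
P = 1836 / 5.7000e-04
P = 3.2211e+06


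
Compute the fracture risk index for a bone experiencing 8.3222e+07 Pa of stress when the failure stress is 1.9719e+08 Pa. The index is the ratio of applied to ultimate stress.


FRI = applied / ultimate
FRI = 8.3222e+07 / 1.9719e+08
FRI = 0.4220


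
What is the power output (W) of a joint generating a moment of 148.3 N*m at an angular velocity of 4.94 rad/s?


P = M * omega
P = 148.3 * 4.94
P = 732.6020


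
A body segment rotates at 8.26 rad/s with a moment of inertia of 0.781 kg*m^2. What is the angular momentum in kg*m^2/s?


L = I * omega
L = 0.781 * 8.26
L = 6.4511


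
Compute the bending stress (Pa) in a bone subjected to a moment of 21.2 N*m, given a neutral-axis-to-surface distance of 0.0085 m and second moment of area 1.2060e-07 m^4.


sigma = M * c / I
sigma = 21.2 * 0.0085 / 1.2060e-07
M * c = 0.1802
sigma = 1.4942e+06


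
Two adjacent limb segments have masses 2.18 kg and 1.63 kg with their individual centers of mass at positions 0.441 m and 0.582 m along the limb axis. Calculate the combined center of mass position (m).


COM = (m1*x1 + m2*x2) / (m1 + m2)
COM = (2.18*0.441 + 1.63*0.582) / (2.18 + 1.63)
Numerator = 1.9100
Denominator = 3.8100
COM = 0.5013


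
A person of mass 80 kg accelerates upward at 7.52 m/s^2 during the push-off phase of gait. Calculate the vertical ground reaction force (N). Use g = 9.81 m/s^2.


GRF = m * (g + a)
GRF = 80 * (9.81 + 7.52)
GRF = 80 * 17.3300
GRF = 1386.4000


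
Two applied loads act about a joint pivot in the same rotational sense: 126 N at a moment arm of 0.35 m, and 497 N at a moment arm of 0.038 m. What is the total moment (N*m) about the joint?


M = F1 * d1 + F2 * d2
M = 126 * 0.35 + 497 * 0.038
M = 44.1000 + 18.8860
M = 62.9860


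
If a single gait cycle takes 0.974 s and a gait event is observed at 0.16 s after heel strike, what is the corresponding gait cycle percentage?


pct = (event_time / cycle_time) * 100
pct = (0.16 / 0.974) * 100
ratio = 0.1643
pct = 16.4271


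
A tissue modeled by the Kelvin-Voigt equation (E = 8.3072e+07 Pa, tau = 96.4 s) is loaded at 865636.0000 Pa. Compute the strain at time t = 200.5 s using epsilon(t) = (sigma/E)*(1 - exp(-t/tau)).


epsilon(t) = (sigma/E) * (1 - exp(-t/tau))
sigma/E = 865636.0000 / 8.3072e+07 = 0.0104
exp(-t/tau) = exp(-200.5 / 96.4) = 0.1249
epsilon = 0.0104 * (1 - 0.1249)
epsilon = 0.0091


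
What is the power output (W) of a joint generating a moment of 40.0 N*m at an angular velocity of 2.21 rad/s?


P = M * omega
P = 40.0 * 2.21
P = 88.4000


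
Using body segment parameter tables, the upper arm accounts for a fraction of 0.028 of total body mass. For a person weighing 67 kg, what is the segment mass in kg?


m_segment = body_mass * fraction
m_segment = 67 * 0.028
m_segment = 1.8760


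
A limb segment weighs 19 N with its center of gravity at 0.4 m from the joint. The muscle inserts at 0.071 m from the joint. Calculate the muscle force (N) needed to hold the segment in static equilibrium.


F_muscle = W * d_load / d_muscle
F_muscle = 19 * 0.4 / 0.071
Numerator = 7.6000
F_muscle = 107.0423


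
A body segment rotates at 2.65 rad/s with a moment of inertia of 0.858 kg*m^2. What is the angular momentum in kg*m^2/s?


L = I * omega
L = 0.858 * 2.65
L = 2.2737


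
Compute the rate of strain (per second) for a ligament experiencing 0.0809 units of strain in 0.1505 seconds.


strain_rate = delta_strain / delta_t
strain_rate = 0.0809 / 0.1505
strain_rate = 0.5375


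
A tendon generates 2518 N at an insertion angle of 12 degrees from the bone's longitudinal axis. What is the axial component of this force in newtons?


F_eff = F_tendon * cos(theta)
theta = 12 deg = 0.2094 rad
cos(theta) = 0.9781
F_eff = 2518 * 0.9781
F_eff = 2462.9757


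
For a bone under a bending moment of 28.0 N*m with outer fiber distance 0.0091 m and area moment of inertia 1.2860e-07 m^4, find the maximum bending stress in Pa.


sigma = M * c / I
sigma = 28.0 * 0.0091 / 1.2860e-07
M * c = 0.2548
sigma = 1.9813e+06


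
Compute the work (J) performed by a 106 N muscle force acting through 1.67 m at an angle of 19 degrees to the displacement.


W = F * d * cos(theta)
theta = 19 deg = 0.3316 rad
cos(theta) = 0.9455
W = 106 * 1.67 * 0.9455
W = 167.3757


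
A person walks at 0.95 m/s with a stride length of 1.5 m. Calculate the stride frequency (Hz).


f = v / stride_length
f = 0.95 / 1.5
f = 0.6333


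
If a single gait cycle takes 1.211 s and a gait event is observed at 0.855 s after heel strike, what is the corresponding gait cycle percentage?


pct = (event_time / cycle_time) * 100
pct = (0.855 / 1.211) * 100
ratio = 0.7060
pct = 70.6028


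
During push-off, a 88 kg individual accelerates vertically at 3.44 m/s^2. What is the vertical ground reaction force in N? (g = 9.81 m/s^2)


GRF = m * (g + a)
GRF = 88 * (9.81 + 3.44)
GRF = 88 * 13.2500
GRF = 1166.0000


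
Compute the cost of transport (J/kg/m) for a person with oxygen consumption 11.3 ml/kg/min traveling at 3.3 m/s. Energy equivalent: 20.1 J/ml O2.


Power per kg = VO2 * 20.1 / 60
Power per kg = 11.3 * 20.1 / 60 = 3.7855 W/kg
Cost = power_per_kg / speed
Cost = 3.7855 / 3.3
Cost = 1.1471


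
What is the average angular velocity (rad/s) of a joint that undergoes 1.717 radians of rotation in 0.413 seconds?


omega = delta_theta / delta_t
omega = 1.717 / 0.413
omega = 4.1574


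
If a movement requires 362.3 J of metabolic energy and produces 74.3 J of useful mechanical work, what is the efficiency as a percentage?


eta = (W_mech / E_meta) * 100
eta = (74.3 / 362.3) * 100
ratio = 0.2051
eta = 20.5079


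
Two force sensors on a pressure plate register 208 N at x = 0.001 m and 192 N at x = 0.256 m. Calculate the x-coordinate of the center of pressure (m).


COP_x = (F1*x1 + F2*x2) / (F1 + F2)
COP_x = (208*0.001 + 192*0.256) / (208 + 192)
Numerator = 49.3600
Denominator = 400
COP_x = 0.1234


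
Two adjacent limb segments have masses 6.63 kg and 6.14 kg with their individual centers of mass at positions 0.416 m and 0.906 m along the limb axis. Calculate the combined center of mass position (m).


COM = (m1*x1 + m2*x2) / (m1 + m2)
COM = (6.63*0.416 + 6.14*0.906) / (6.63 + 6.14)
Numerator = 8.3209
Denominator = 12.7700
COM = 0.6516


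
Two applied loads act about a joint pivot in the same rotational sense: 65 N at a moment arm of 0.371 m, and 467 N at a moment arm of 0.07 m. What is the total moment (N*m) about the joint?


M = F1 * d1 + F2 * d2
M = 65 * 0.371 + 467 * 0.07
M = 24.1150 + 32.6900
M = 56.8050


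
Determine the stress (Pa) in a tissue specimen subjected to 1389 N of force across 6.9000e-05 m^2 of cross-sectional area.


stress = F / A
stress = 1389 / 6.9000e-05
stress = 2.0130e+07


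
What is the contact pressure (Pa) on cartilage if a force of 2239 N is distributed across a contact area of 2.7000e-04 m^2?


P = F / A
P = 2239 / 2.7000e-04
P = 8.2926e+06


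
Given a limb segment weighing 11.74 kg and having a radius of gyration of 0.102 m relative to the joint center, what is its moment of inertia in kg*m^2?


I = m * k^2
I = 11.74 * 0.102^2
k^2 = 0.0104
I = 0.1221


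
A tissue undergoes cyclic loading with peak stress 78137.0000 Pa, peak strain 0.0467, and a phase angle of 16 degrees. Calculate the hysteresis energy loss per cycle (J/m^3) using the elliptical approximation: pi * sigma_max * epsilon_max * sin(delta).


E_loss = pi * sigma_max * epsilon_max * sin(delta)
delta = 16 deg = 0.2793 rad
sin(delta) = 0.2756
E_loss = pi * 78137.0000 * 0.0467 * 0.2756
E_loss = 3159.8143


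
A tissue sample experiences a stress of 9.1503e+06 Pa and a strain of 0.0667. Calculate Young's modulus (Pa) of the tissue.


E = stress / strain
E = 9.1503e+06 / 0.0667
E = 1.3719e+08


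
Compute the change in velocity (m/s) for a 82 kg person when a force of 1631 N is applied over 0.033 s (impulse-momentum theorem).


J = F * dt = 1631 * 0.033 = 53.8230 N*s
delta_v = J / m
delta_v = 53.8230 / 82
delta_v = 0.6564


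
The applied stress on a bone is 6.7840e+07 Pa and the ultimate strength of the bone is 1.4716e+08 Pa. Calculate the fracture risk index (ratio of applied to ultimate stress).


FRI = applied / ultimate
FRI = 6.7840e+07 / 1.4716e+08
FRI = 0.4610


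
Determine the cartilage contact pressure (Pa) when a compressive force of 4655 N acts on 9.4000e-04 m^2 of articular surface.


P = F / A
P = 4655 / 9.4000e-04
P = 4.9521e+06


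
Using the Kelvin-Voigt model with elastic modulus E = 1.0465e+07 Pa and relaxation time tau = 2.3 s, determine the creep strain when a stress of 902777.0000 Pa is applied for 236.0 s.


epsilon(t) = (sigma/E) * (1 - exp(-t/tau))
sigma/E = 902777.0000 / 1.0465e+07 = 0.0863
exp(-t/tau) = exp(-236.0 / 2.3) = 2.7391e-45
epsilon = 0.0863 * (1 - 2.7391e-45)
epsilon = 0.0863


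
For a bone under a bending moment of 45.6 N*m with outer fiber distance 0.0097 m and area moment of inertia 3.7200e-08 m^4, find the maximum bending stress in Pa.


sigma = M * c / I
sigma = 45.6 * 0.0097 / 3.7200e-08
M * c = 0.4423
sigma = 1.1890e+07


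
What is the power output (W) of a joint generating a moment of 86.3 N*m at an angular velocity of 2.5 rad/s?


P = M * omega
P = 86.3 * 2.5
P = 215.7500


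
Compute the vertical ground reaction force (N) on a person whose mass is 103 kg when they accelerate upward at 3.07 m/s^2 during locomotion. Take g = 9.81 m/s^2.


GRF = m * (g + a)
GRF = 103 * (9.81 + 3.07)
GRF = 103 * 12.8800
GRF = 1326.6400


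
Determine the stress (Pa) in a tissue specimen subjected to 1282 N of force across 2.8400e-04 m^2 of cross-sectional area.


stress = F / A
stress = 1282 / 2.8400e-04
stress = 4.5141e+06


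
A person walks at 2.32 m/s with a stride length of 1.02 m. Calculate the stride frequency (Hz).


f = v / stride_length
f = 2.32 / 1.02
f = 2.2745


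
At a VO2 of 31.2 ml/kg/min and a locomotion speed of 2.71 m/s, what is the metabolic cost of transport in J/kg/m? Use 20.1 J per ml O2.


Power per kg = VO2 * 20.1 / 60
Power per kg = 31.2 * 20.1 / 60 = 10.4520 W/kg
Cost = power_per_kg / speed
Cost = 10.4520 / 2.71
Cost = 3.8568


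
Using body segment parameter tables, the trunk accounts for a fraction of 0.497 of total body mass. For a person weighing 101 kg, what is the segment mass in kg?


m_segment = body_mass * fraction
m_segment = 101 * 0.497
m_segment = 50.1970


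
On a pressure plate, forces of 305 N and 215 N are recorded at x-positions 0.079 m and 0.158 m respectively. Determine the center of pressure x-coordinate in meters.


COP_x = (F1*x1 + F2*x2) / (F1 + F2)
COP_x = (305*0.079 + 215*0.158) / (305 + 215)
Numerator = 58.0650
Denominator = 520
COP_x = 0.1117


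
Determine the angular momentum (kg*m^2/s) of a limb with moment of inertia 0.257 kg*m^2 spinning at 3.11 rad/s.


L = I * omega
L = 0.257 * 3.11
L = 0.7993


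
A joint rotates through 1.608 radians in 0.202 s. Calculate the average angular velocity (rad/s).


omega = delta_theta / delta_t
omega = 1.608 / 0.202
omega = 7.9604


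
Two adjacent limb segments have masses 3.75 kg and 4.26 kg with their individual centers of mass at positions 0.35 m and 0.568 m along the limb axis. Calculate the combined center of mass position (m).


COM = (m1*x1 + m2*x2) / (m1 + m2)
COM = (3.75*0.35 + 4.26*0.568) / (3.75 + 4.26)
Numerator = 3.7322
Denominator = 8.0100
COM = 0.4659


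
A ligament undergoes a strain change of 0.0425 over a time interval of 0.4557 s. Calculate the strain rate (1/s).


strain_rate = delta_strain / delta_t
strain_rate = 0.0425 / 0.4557
strain_rate = 0.0933


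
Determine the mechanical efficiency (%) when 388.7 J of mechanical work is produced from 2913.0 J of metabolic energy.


eta = (W_mech / E_meta) * 100
eta = (388.7 / 2913.0) * 100
ratio = 0.1334
eta = 13.3436


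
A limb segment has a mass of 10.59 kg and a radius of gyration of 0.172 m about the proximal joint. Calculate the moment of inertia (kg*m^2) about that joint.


I = m * k^2
I = 10.59 * 0.172^2
k^2 = 0.0296
I = 0.3133


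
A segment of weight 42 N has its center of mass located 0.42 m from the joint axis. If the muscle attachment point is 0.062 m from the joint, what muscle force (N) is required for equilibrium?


F_muscle = W * d_load / d_muscle
F_muscle = 42 * 0.42 / 0.062
Numerator = 17.6400
F_muscle = 284.5161


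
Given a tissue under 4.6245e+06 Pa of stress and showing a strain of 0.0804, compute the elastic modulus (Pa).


E = stress / strain
E = 4.6245e+06 / 0.0804
E = 5.7519e+07


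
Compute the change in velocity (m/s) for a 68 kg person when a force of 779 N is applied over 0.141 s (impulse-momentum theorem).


J = F * dt = 779 * 0.141 = 109.8390 N*s
delta_v = J / m
delta_v = 109.8390 / 68
delta_v = 1.6153


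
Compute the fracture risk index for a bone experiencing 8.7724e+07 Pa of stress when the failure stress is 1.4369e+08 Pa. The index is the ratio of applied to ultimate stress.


FRI = applied / ultimate
FRI = 8.7724e+07 / 1.4369e+08
FRI = 0.6105


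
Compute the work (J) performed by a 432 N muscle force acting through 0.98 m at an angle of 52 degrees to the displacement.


W = F * d * cos(theta)
theta = 52 deg = 0.9076 rad
cos(theta) = 0.6157
W = 432 * 0.98 * 0.6157
W = 260.6464


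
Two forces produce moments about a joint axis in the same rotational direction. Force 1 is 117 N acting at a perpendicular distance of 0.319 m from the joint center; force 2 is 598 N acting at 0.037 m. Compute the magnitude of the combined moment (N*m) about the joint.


M = F1 * d1 + F2 * d2
M = 117 * 0.319 + 598 * 0.037
M = 37.3230 + 22.1260
M = 59.4490


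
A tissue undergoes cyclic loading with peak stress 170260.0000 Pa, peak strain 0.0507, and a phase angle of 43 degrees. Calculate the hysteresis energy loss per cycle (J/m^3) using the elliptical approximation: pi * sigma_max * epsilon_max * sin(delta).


E_loss = pi * sigma_max * epsilon_max * sin(delta)
delta = 43 deg = 0.7505 rad
sin(delta) = 0.6820
E_loss = pi * 170260.0000 * 0.0507 * 0.6820
E_loss = 18494.9768


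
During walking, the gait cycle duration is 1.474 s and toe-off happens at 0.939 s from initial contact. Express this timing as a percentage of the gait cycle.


pct = (event_time / cycle_time) * 100
pct = (0.939 / 1.474) * 100
ratio = 0.6370
pct = 63.7042


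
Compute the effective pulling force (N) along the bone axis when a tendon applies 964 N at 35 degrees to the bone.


F_eff = F_tendon * cos(theta)
theta = 35 deg = 0.6109 rad
cos(theta) = 0.8192
F_eff = 964 * 0.8192
F_eff = 789.6626


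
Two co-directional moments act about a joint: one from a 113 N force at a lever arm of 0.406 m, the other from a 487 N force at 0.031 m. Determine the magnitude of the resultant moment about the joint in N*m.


M = F1 * d1 + F2 * d2
M = 113 * 0.406 + 487 * 0.031
M = 45.8780 + 15.0970
M = 60.9750


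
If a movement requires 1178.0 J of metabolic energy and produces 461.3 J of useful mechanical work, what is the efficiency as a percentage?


eta = (W_mech / E_meta) * 100
eta = (461.3 / 1178.0) * 100
ratio = 0.3916
eta = 39.1596


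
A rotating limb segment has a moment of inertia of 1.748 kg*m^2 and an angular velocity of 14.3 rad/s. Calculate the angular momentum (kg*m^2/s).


L = I * omega
L = 1.748 * 14.3
L = 24.9964


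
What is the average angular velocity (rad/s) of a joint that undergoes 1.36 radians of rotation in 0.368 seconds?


omega = delta_theta / delta_t
omega = 1.36 / 0.368
omega = 3.6957


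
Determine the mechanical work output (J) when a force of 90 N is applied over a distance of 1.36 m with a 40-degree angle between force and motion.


W = F * d * cos(theta)
theta = 40 deg = 0.6981 rad
cos(theta) = 0.7660
W = 90 * 1.36 * 0.7660
W = 93.7638


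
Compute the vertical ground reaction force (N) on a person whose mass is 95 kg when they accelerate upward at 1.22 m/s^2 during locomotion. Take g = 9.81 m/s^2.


GRF = m * (g + a)
GRF = 95 * (9.81 + 1.22)
GRF = 95 * 11.0300
GRF = 1047.8500


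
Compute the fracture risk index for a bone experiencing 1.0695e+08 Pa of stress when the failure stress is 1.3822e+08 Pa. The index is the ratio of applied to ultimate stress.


FRI = applied / ultimate
FRI = 1.0695e+08 / 1.3822e+08
FRI = 0.7738


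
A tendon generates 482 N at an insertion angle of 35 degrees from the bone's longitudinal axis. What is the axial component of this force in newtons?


F_eff = F_tendon * cos(theta)
theta = 35 deg = 0.6109 rad
cos(theta) = 0.8192
F_eff = 482 * 0.8192
F_eff = 394.8313


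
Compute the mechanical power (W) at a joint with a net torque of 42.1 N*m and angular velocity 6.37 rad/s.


P = M * omega
P = 42.1 * 6.37
P = 268.1770


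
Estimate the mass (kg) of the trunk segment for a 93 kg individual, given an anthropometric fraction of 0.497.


m_segment = body_mass * fraction
m_segment = 93 * 0.497
m_segment = 46.2210


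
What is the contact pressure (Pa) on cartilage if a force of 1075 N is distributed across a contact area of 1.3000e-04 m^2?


P = F / A
P = 1075 / 1.3000e-04
P = 8.2692e+06


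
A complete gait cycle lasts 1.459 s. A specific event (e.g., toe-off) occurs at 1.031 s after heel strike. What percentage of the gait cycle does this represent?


pct = (event_time / cycle_time) * 100
pct = (1.031 / 1.459) * 100
ratio = 0.7066
pct = 70.6648


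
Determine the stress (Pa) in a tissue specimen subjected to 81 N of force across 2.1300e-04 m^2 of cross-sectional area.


stress = F / A
stress = 81 / 2.1300e-04
stress = 380281.6901


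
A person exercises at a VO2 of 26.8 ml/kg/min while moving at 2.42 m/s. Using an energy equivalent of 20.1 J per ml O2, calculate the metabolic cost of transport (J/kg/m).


Power per kg = VO2 * 20.1 / 60
Power per kg = 26.8 * 20.1 / 60 = 8.9780 W/kg
Cost = power_per_kg / speed
Cost = 8.9780 / 2.42
Cost = 3.7099


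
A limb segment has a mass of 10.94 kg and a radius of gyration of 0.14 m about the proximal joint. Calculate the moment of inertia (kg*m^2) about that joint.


I = m * k^2
I = 10.94 * 0.14^2
k^2 = 0.0196
I = 0.2144


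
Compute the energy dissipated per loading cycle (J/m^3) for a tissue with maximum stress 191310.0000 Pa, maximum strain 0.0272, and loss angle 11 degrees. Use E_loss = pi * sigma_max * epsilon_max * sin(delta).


E_loss = pi * sigma_max * epsilon_max * sin(delta)
delta = 11 deg = 0.1920 rad
sin(delta) = 0.1908
E_loss = pi * 191310.0000 * 0.0272 * 0.1908
E_loss = 3119.2867
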